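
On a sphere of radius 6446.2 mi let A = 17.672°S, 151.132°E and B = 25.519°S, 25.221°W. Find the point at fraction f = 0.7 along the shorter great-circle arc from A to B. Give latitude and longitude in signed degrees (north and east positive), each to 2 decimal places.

-66.19°, -16.97°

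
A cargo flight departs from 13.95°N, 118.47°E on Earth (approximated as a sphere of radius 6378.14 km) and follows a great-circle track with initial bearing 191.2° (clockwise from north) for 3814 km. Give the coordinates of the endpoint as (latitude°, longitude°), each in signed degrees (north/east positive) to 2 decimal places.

-19.68°, 111.80°

Angular distance δ = d/R = 3814/6378.14 = 0.59798 rad; initial bearing θ = 3.3371 rad.
sin φ₂ = sin φ₁ cos δ + cos φ₁ sin δ cos θ = (0.2411)(0.8265) + (0.9705)(0.5630)(-0.9810) = -0.3367, so φ₂ = -19.68°.
Δλ = atan2(sin θ sin δ cos φ₁, cos δ − sin φ₁ sin φ₂) = atan2(-0.1061, 0.9076) = -6.669°.
λ₂ = 118.470° − 6.669° = 111.80°.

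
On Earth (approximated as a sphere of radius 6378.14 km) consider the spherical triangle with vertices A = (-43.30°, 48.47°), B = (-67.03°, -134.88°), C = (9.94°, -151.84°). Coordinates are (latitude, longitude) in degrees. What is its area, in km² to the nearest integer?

Side lengths (central angles): a = 1.3605, b = 2.4827, c = 1.2155 rad; semiperimeter s = 2.5293.
By l'Huilier's theorem, tan(E/4) = √[tan(s/2) tan((s−a)/2) tan((s−b)/2) tan((s−c)/2)], giving spherical excess E = 0.7665 rad.
Area = E·R² = 0.7665 × (6378.14)² ≈ 31183210 km².

31183210 km²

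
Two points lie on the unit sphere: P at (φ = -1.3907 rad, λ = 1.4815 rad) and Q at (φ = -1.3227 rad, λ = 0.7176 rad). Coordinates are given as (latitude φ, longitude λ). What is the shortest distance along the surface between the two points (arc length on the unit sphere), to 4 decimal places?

In radians: φ₁ = -1.3907, φ₂ = -1.3227, Δλ = -43.768° = -0.7639 rad.
cos c = sin φ₁ sin φ₂ + cos φ₁ cos φ₂ cos Δλ = (-0.9838)(-0.9694) + (0.1791)(0.2456)(0.7221) = 0.98547,
so c = arccos(0.98547) = 0.17069 rad.
On the unit sphere the arc length equals the central angle: 0.1707.

0.1707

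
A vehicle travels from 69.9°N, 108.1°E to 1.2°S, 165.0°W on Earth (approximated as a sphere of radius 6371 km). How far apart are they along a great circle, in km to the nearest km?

In radians: φ₁ = 1.2200, φ₂ = -0.0209, Δλ = 86.900° = 1.5167 rad.
Haversine: a = sin²(Δφ/2) + cos φ₁ cos φ₂ sin²(Δλ/2) = 0.3380 + (0.3437)(0.9998)(0.4730) = 0.50054.
Central angle c = 2·arcsin(√a) = 1.57188 rad.
Distance = R·c = 6371 × 1.5719 ≈ 10014 km.

10014 km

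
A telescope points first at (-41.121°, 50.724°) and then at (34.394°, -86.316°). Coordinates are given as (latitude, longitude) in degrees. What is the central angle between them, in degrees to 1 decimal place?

145.7°

With latitudes φ₁ = -41.121°, φ₂ = 34.394° and longitude difference Δλ = -137.040°:
cos c = sin φ₁ sin φ₂ + cos φ₁ cos φ₂ cos Δλ = (-0.6577)(0.5649) + (0.7533)(0.8252)(-0.7318) = -0.82642,
so c = arccos(-0.82642) = 2.54351 rad.
So the angular separation is 145.7°.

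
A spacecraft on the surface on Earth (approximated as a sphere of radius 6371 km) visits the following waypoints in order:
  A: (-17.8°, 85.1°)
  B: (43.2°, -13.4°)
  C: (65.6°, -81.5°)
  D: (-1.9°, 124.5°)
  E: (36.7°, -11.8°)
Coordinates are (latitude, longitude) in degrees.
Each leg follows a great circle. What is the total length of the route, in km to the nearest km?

Leg A→B: central angle 1.8879 rad, distance 12028.1 km.
Leg B→C: central angle 0.7441 rad, distance 4740.4 km.
Leg C→D: central angle 1.9837 rad, distance 12638.3 km.
Leg D→E: central angle 2.2132 rad, distance 14100.5 km.
Total: 12028.1 + 4740.4 + 12638.3 + 14100.5 ≈ 43507 km.

43507 km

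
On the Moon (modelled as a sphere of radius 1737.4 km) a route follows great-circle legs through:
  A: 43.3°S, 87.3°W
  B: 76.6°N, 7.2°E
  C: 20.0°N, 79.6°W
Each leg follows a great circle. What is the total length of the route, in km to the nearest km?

Leg A→B: central angle 2.3191 rad, distance 4029.2 km.
Leg B→C: central angle 1.2187 rad, distance 2117.4 km.
Total: 4029.2 + 2117.4 ≈ 6147 km.

6147 km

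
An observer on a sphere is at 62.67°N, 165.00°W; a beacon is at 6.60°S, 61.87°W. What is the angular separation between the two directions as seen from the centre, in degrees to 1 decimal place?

101.9°

In radians: φ₁ = 1.0938, φ₂ = -0.1152, Δλ = 103.130° = 1.8000 rad.
Haversine: a = sin²(Δφ/2) + cos φ₁ cos φ₂ sin²(Δλ/2) = 0.3230 + (0.4591)(0.9934)(0.6136) = 0.60285.
Central angle c = 2·arcsin(√a) = 1.77798 rad.
So the angular separation is 101.9°.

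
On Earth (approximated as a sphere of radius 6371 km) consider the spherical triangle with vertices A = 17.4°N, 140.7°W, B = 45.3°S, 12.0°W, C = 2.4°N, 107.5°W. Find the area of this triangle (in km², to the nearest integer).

Side lengths (central angles): a = 1.6681, b = 0.6261, c = 2.2552 rad; semiperimeter s = 2.2747.
By l'Huilier's theorem, tan(E/4) = √[tan(s/2) tan((s−a)/2) tan((s−b)/2) tan((s−c)/2)], giving spherical excess E = 0.3369 rad.
Area = E·R² = 0.3369 × (6371)² ≈ 13673800 km².

13673800 km²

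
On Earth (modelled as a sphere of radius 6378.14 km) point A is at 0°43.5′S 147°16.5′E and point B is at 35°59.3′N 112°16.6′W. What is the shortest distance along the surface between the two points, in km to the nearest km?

11006 km

In radians: φ₁ = -0.0127, φ₂ = 0.6281, Δλ = 100.448° = 1.7532 rad.
cos c = sin φ₁ sin φ₂ + cos φ₁ cos φ₂ cos Δλ = (-0.0127)(0.5876) + (0.9999)(0.8091)(-0.1813) = -0.15416,
so c = arccos(-0.15416) = 1.72557 rad.
Distance = R·c = 6378.14 × 1.7256 ≈ 11006 km.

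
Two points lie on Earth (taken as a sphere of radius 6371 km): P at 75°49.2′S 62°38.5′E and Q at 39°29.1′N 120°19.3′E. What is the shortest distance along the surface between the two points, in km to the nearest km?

Let φ₁ = -1.3233 rad, φ₂ = 0.6891 rad, and Δλ = 1.0067 rad.
cos c = sin φ₁ sin φ₂ + cos φ₁ cos φ₂ cos Δλ = (-0.9695)(0.6359) + (0.2450)(0.7718)(0.5346) = -0.51542,
so c = arccos(-0.51542) = 2.11229 rad.
Distance = R·c = 6371 × 2.1123 ≈ 13457 km.

13457 km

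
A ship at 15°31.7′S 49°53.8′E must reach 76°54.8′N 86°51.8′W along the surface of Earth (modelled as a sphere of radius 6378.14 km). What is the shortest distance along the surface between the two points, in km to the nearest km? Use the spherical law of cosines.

In radians: φ₁ = -0.2710, φ₂ = 1.3424, Δλ = -136.760° = -2.3869 rad.
cos c = sin φ₁ sin φ₂ + cos φ₁ cos φ₂ cos Δλ = (-0.2677)(0.9740) + (0.9635)(0.2264)(-0.7285) = -0.41969,
so c = arccos(-0.41969) = 2.00390 rad.
Distance = R·c = 6378.14 × 2.0039 ≈ 12781 km.

12781 km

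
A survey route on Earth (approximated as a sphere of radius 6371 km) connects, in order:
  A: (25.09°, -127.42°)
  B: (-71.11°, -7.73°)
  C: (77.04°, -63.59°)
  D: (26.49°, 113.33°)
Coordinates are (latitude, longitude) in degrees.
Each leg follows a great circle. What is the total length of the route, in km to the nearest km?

39071 km

Leg A→B: central angle 2.1489 rad, distance 13690.6 km.
Leg B→C: central angle 2.6494 rad, distance 16879.2 km.
Leg C→D: central angle 1.3344 rad, distance 8501.2 km.
Total: 13690.6 + 16879.2 + 8501.2 ≈ 39071 km.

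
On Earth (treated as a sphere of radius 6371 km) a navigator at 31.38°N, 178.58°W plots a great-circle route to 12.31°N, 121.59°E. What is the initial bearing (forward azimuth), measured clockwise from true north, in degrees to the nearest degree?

With φ₁ = 0.5477, φ₂ = 0.2149, Δλ = -1.0442 rad, the forward-azimuth formula gives
θ = atan2( sin Δλ cos φ₂ , cos φ₁ sin φ₂ − sin φ₁ cos φ₂ cos Δλ ) = atan2(-0.8447, -0.0737) = -94.98°.
Adding 360° brings this into [0°, 360°): 265°.

265°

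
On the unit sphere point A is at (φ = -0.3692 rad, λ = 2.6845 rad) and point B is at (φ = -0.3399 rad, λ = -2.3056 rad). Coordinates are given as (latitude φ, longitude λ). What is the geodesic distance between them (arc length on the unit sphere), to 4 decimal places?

With latitudes φ₁ = -21.154°, φ₂ = -19.475° and longitude difference Δλ = 74.088°:
cos c = sin φ₁ sin φ₂ + cos φ₁ cos φ₂ cos Δλ = (-0.3609)(-0.3334) + (0.9326)(0.9428)(0.2742) = 0.36136,
so c = arccos(0.36136) = 1.20107 rad.
On the unit sphere the arc length equals the central angle: 1.2011.

1.2011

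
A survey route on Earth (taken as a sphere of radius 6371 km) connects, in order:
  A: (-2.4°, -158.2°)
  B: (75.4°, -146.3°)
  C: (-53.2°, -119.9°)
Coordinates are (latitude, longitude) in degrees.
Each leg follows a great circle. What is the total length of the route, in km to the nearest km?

23115 km

Leg A→B: central angle 1.3634 rad, distance 8686.2 km.
Leg B→C: central angle 2.2648 rad, distance 14429.1 km.
Total: 8686.2 + 14429.1 ≈ 23115 km.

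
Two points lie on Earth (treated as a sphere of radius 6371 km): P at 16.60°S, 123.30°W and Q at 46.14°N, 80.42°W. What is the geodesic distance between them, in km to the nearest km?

8196 km

With latitudes φ₁ = -16.600°, φ₂ = 46.140° and longitude difference Δλ = 42.880°:
cos c = sin φ₁ sin φ₂ + cos φ₁ cos φ₂ cos Δλ = (-0.2857)(0.7210) + (0.9583)(0.6929)(0.7328) = 0.28059,
so c = arccos(0.28059) = 1.28639 rad.
Distance = R·c = 6371 × 1.2864 ≈ 8196 km.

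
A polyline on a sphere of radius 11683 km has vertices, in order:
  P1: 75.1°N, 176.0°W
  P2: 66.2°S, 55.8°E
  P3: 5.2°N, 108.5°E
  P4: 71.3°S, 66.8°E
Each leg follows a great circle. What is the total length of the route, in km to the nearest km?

Leg P1→P2: central angle 2.8188 rad, distance 32932.4 km.
Leg P2→P3: central angle 1.4095 rad, distance 16467.0 km.
Leg P3→P4: central angle 1.4176 rad, distance 16562.4 km.
Total: 32932.4 + 16467.0 + 16562.4 ≈ 65962 km.

65962 km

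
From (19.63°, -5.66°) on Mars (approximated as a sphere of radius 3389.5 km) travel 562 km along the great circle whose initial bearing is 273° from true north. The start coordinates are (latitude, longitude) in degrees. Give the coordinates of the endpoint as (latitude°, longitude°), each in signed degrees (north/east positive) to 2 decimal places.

19.84°, -15.75°

Angular distance δ = d/R = 562/3389.5 = 0.16581 rad; initial bearing θ = 4.7647 rad.
sin φ₂ = sin φ₁ cos δ + cos φ₁ sin δ cos θ = (0.3359)(0.9863) + (0.9419)(0.1650)(0.0523) = 0.3395, so φ₂ = 19.84°.
Δλ = atan2(sin θ sin δ cos φ₁, cos δ − sin φ₁ sin φ₂) = atan2(-0.1552, 0.8722) = -10.092°.
λ₂ = -5.660° − 10.092° = -15.75°.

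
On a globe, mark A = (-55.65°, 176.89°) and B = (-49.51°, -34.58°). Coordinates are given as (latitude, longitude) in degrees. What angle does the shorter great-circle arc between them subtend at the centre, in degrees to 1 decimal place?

71.6°

With latitudes φ₁ = -55.650°, φ₂ = -49.510° and longitude difference Δλ = 148.530°:
Haversine: a = sin²(Δφ/2) + cos φ₁ cos φ₂ sin²(Δλ/2) = 0.0029 + (0.5642)(0.6493)(0.9265) = 0.34230.
Central angle c = 2·arcsin(√a) = 1.24991 rad.
So the angular separation is 71.6°.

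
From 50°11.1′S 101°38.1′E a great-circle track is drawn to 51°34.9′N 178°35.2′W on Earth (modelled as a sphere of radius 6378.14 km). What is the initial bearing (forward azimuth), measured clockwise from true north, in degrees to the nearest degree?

46°

Δλ = 79.778° = 1.3924 rad.
y = sin Δλ · cos φ₂ = (0.9841)(0.6214) = 0.6115
x = cos φ₁ sin φ₂ − sin φ₁ cos φ₂ cos Δλ = (0.6403)(0.7835) − (-0.7681)(0.6214)(0.1775) = 0.5864
θ = atan2(y, x) = 46.20°, so the bearing is 46°.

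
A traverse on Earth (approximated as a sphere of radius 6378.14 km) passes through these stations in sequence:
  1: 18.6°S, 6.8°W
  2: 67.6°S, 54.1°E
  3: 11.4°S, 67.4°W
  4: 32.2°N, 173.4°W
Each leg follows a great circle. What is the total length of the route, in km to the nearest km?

Leg 1→2: central angle 1.0809 rad, distance 6894.1 km.
Leg 2→3: central angle 1.5832 rad, distance 10098.1 km.
Leg 3→4: central angle 1.9113 rad, distance 12190.6 km.
Total: 6894.1 + 10098.1 + 12190.6 ≈ 29183 km.

29183 km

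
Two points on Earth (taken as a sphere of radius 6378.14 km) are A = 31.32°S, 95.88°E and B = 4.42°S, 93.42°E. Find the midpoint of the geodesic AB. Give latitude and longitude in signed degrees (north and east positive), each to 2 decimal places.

-17.87°, 94.56°

The central angle between A and B is δ = 0.4712 rad.
With f = 0.5, the slerp weights are sin((1−f)δ)/sin δ = 0.5142 and sin(fδ)/sin δ = 0.5142.
Weighted sum of the unit vectors: (0.5142)·(-0.0875,0.8498,-0.5198) + (0.5142)·(-0.0595,0.9953,-0.0771) = (-0.0756, 0.9487, -0.3069).
Converting back: φ = atan2(z, √(x²+y²)) = -17.87°, λ = atan2(y, x) = 94.56°.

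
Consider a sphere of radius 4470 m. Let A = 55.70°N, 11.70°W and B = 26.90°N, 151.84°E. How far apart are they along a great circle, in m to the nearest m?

7506 m

In radians: φ₁ = 0.9721, φ₂ = 0.4695, Δλ = 163.540° = 2.8543 rad.
Haversine: a = sin²(Δφ/2) + cos φ₁ cos φ₂ sin²(Δλ/2) = 0.0618 + (0.5635)(0.8918)(0.9795) = 0.55410.
Central angle c = 2·arcsin(√a) = 1.67921 rad.
Distance = R·c = 4470 × 1.6792 ≈ 7506 m.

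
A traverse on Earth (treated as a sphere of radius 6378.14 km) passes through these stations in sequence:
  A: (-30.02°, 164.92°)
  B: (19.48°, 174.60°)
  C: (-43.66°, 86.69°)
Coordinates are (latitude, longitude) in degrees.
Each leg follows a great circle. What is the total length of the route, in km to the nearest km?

16945 km

Leg A→B: central angle 0.8791 rad, distance 5607.2 km.
Leg B→C: central angle 1.7776 rad, distance 11337.9 km.
Total: 5607.2 + 11337.9 ≈ 16945 km.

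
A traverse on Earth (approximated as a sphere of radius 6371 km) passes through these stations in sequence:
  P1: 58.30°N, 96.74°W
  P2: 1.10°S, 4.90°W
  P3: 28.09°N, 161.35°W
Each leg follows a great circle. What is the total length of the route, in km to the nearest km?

26325 km

Leg P1→P2: central angle 1.6040 rad, distance 10219.1 km.
Leg P2→P3: central angle 2.5281 rad, distance 16106.3 km.
Total: 10219.1 + 16106.3 ≈ 26325 km.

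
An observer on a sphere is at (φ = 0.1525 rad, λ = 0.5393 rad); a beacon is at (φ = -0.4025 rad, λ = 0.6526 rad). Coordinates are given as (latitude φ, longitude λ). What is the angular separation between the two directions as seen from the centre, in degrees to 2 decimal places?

Let φ₁ = 0.1525 rad, φ₂ = -0.4025 rad, and Δλ = 0.1133 rad.
cos c = sin φ₁ sin φ₂ + cos φ₁ cos φ₂ cos Δλ = (0.1519)(-0.3917) + (0.9884)(0.9201)(0.9936) = 0.84407,
so c = arccos(0.84407) = 0.56597 rad.
So the angular separation is 32.43°.

32.43°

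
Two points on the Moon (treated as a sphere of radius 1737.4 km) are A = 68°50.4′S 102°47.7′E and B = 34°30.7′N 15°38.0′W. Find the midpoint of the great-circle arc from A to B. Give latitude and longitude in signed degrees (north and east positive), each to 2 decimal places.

Central angle δ = 2.3050 rad. Interpolating on the sphere with fraction f = 0.5:
P = [sin((1−f)δ)·A + sin(fδ)·B] / sin δ = 1.2309·A + 1.2309·B in Cartesian coordinates,
giving P = (0.8783, 0.1600, -0.4505), i.e. latitude -26.78°, longitude 10.32°.

-26.78°, 10.32°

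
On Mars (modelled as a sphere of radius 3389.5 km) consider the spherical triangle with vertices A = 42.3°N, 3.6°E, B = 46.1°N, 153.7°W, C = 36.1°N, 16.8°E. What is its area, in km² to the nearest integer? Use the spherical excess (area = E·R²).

Side lengths (central angles): a = 1.6992, b = 0.2084, c = 1.5590 rad; semiperimeter s = 1.7333.
By l'Huilier's theorem, tan(E/4) = √[tan(s/2) tan((s−a)/2) tan((s−b)/2) tan((s−c)/2)], giving spherical excess E = 0.1636 rad.
Area = E·R² = 0.1636 × (3389.5)² ≈ 1880111 km².

1880111 km²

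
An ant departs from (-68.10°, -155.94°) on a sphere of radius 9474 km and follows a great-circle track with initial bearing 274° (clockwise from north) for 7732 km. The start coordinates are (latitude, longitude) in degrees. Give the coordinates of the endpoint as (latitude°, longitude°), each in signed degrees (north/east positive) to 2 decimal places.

Angular distance δ = d/R = 7732/9474 = 0.81613 rad; initial bearing θ = 4.7822 rad.
sin φ₂ = sin φ₁ cos δ + cos φ₁ sin δ cos θ = (-0.9278)(0.6850) + (0.3730)(0.7285)(0.0698) = -0.6167, so φ₂ = -38.07°.
Δλ = atan2(sin θ sin δ cos φ₁, cos δ − sin φ₁ sin φ₂) = atan2(-0.2711, 0.1129) = -67.389°.
λ₂ = -155.940° − 67.389° = -223.33° → 136.67° after wrapping to (−180°, 180°].

-38.07°, 136.67°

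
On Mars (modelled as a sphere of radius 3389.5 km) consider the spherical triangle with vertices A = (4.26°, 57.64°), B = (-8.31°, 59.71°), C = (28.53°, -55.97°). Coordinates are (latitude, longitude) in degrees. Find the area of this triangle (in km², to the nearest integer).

Side lengths (central angles): a = 2.0328, b = 1.8917, c = 0.2223 rad; semiperimeter s = 2.0734.
By l'Huilier's theorem, tan(E/4) = √[tan(s/2) tan((s−a)/2) tan((s−b)/2) tan((s−c)/2)], giving spherical excess E = 0.2575 rad.
Area = E·R² = 0.2575 × (3389.5)² ≈ 2958417 km².

2958417 km²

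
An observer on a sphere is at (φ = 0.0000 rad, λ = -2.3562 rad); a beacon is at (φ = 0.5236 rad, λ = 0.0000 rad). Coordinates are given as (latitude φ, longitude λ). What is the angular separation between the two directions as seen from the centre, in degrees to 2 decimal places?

127.76°

Let φ₁ = 0.0000 rad, φ₂ = 0.5236 rad, and Δλ = 2.3562 rad.
cos c = sin φ₁ sin φ₂ + cos φ₁ cos φ₂ cos Δλ = (0.0000)(0.5000) + (1.0000)(0.8660)(-0.7071) = -0.61238,
so c = arccos(-0.61238) = 2.22986 rad.
So the angular separation is 127.76°.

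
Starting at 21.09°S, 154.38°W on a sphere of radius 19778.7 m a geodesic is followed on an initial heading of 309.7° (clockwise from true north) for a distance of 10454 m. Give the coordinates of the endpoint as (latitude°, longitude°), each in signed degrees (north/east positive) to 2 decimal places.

-0.58°, -177.21°

Angular distance δ = d/R = 10454/19778.7 = 0.52855 rad; initial bearing θ = 5.4053 rad.
sin φ₂ = sin φ₁ cos δ + cos φ₁ sin δ cos θ = (-0.3598)(0.8635) + (0.9330)(0.5043)(0.6388) = -0.0102, so φ₂ = -0.58°.
Δλ = atan2(sin θ sin δ cos φ₁, cos δ − sin φ₁ sin φ₂) = atan2(-0.3620, 0.8599) = -22.831°.
λ₂ = -154.380° − 22.831° = -177.21°.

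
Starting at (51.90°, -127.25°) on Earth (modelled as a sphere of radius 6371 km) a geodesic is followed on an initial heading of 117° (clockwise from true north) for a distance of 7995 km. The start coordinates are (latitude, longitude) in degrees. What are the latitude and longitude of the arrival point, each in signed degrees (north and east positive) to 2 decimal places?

-1.25°, -69.35°

Angular distance δ = d/R = 7995/6371 = 1.25491 rad; initial bearing θ = 2.0420 rad.
sin φ₂ = sin φ₁ cos δ + cos φ₁ sin δ cos θ = (0.7869)(0.3107) + (0.6170)(0.9505)(-0.4540) = -0.0218, so φ₂ = -1.25°.
Δλ = atan2(sin θ sin δ cos φ₁, cos δ − sin φ₁ sin φ₂) = atan2(0.5226, 0.3278) = 57.900°.
λ₂ = -127.250° + 57.900° = -69.35°.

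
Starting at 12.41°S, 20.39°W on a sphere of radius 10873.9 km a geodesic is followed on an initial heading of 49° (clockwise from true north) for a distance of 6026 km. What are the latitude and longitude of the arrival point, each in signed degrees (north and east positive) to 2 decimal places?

8.88°, 3.31°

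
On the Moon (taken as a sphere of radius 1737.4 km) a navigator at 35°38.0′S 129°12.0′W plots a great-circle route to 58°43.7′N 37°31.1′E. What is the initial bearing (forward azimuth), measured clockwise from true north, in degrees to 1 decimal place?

With φ₁ = -0.6219, φ₂ = 1.0250, Δλ = 2.9098 rad, the forward-azimuth formula gives
θ = atan2( sin Δλ cos φ₂ , cos φ₁ sin φ₂ − sin φ₁ cos φ₂ cos Δλ ) = atan2(0.1193, 0.4003) = 16.59°.
So the initial bearing is 16.6°.

16.6°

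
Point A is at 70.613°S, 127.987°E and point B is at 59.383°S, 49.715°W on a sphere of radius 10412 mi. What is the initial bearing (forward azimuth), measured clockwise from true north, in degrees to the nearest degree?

With φ₁ = -1.2324, φ₂ = -1.0364, Δλ = -3.1015 rad, the forward-azimuth formula gives
θ = atan2( sin Δλ cos φ₂ , cos φ₁ sin φ₂ − sin φ₁ cos φ₂ cos Δλ ) = atan2(-0.0204, -0.7657) = -178.47°.
Adding 360° brings this into [0°, 360°): 182°.

182°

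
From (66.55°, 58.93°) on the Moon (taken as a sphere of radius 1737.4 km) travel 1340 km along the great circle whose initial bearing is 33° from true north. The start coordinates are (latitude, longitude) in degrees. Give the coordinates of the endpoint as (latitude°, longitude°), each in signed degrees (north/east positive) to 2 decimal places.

62.93°, -177.60°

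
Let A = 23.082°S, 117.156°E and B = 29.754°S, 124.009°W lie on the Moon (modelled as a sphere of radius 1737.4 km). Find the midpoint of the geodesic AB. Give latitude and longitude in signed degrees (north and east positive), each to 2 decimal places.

-44.28°, 173.77°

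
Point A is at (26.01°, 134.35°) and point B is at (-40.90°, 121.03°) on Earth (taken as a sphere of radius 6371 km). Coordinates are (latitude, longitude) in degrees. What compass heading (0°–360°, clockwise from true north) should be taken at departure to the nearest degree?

191°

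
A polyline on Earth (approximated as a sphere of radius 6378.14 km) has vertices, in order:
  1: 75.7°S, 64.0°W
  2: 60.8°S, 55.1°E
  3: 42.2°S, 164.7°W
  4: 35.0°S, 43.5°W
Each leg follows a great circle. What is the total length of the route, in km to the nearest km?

21821 km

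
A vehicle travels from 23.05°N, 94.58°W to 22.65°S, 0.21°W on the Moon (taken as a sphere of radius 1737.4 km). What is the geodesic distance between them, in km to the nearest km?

In radians: φ₁ = 0.4023, φ₂ = -0.3953, Δλ = 94.370° = 1.6471 rad.
cos c = sin φ₁ sin φ₂ + cos φ₁ cos φ₂ cos Δλ = (0.3915)(-0.3851) + (0.9202)(0.9229)(-0.0762) = -0.21549,
so c = arccos(-0.21549) = 1.78799 rad.
Distance = R·c = 1737.4 × 1.7880 ≈ 3106 km.

3106 km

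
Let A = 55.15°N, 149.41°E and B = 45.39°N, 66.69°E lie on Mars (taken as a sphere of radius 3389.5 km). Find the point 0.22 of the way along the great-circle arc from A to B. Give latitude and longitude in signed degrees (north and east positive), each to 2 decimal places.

58.53°, 129.94°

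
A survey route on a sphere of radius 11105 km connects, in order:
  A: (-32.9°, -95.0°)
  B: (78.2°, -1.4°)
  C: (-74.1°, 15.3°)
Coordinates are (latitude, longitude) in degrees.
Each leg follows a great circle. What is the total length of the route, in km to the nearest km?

53386 km

Leg A→B: central angle 2.1442 rad, distance 23811.1 km.
Leg B→C: central angle 2.6632 rad, distance 29575.3 km.
Total: 23811.1 + 29575.3 ≈ 53386 km.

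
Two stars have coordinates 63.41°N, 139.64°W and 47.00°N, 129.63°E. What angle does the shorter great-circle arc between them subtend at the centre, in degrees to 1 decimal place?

49.5°

Let φ₁ = 1.1067 rad, φ₂ = 0.8203 rad, and Δλ = -1.5835 rad.
cos c = sin φ₁ sin φ₂ + cos φ₁ cos φ₂ cos Δλ = (0.8942)(0.7314) + (0.4476)(0.6820)(-0.0127) = 0.65011,
so c = arccos(0.65011) = 0.86307 rad.
So the angular separation is 49.5°.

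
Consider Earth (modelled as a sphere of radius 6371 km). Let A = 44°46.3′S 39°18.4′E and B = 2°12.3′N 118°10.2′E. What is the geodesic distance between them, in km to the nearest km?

Let φ₁ = -0.7814 rad, φ₂ = 0.0385 rad, and Δλ = 1.3764 rad.
cos c = sin φ₁ sin φ₂ + cos φ₁ cos φ₂ cos Δλ = (-0.7043)(0.0385) + (0.7099)(0.9993)(0.1931) = 0.10992,
so c = arccos(0.10992) = 1.46065 rad.
Distance = R·c = 6371 × 1.4607 ≈ 9306 km.

9306 km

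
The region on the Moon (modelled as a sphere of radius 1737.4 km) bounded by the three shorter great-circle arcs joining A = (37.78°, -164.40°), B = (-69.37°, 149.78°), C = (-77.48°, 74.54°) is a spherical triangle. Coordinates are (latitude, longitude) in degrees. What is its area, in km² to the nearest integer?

85961 km²

Side lengths (central angles): a = 0.3679, b = 2.3274, c = 1.9598 rad; semiperimeter s = 2.3276.
By l'Huilier's theorem, tan(E/4) = √[tan(s/2) tan((s−a)/2) tan((s−b)/2) tan((s−c)/2)], giving spherical excess E = 0.0285 rad.
Area = E·R² = 0.0285 × (1737.4)² ≈ 85961 km².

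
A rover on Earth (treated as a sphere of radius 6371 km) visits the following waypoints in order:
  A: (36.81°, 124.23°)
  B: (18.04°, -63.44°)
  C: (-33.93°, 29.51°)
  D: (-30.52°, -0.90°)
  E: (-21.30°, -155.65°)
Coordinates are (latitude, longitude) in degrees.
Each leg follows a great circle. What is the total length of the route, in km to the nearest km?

Leg A→B: central angle 2.1760 rad, distance 13863.1 km.
Leg B→C: central angle 1.7859 rad, distance 11378.0 km.
Leg C→D: central angle 0.4513 rad, distance 2875.0 km.
Leg D→E: central angle 2.1430 rad, distance 13652.8 km.
Total: 13863.1 + 11378.0 + 2875.0 + 13652.8 ≈ 41769 km.

41769 km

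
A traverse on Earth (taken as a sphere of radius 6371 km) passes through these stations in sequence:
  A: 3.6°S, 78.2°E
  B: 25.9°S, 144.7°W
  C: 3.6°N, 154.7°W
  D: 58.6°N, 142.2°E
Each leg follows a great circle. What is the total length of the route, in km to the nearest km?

25945 km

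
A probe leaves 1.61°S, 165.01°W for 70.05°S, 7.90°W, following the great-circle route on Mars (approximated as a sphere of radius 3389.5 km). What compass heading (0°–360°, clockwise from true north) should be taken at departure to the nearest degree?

172°

Δλ = 157.110° = 2.7421 rad.
y = sin Δλ · cos φ₂ = (0.3890)(0.3412) = 0.1327
x = cos φ₁ sin φ₂ − sin φ₁ cos φ₂ cos Δλ = (0.9996)(-0.9400) − (-0.0281)(0.3412)(-0.9213) = -0.9485
θ = atan2(y, x) = 172.03°, so the bearing is 172°.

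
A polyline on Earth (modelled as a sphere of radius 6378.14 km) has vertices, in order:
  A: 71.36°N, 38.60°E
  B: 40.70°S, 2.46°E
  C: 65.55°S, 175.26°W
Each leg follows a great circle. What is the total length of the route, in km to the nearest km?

Leg A→B: central angle 2.0067 rad, distance 12798.8 km.
Leg B→C: central angle 1.2869 rad, distance 8208.2 km.
Total: 12798.8 + 8208.2 ≈ 21007 km.

21007 km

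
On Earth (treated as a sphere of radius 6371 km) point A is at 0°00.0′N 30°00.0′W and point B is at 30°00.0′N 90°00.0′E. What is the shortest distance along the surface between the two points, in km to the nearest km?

With latitudes φ₁ = 0.000°, φ₂ = 30.000° and longitude difference Δλ = 120.000°:
cos c = sin φ₁ sin φ₂ + cos φ₁ cos φ₂ cos Δλ = (0.0000)(0.5000) + (1.0000)(0.8660)(-0.5000) = -0.43301,
so c = arccos(-0.43301) = 2.01863 rad.
Distance = R·c = 6371 × 2.0186 ≈ 12861 km.

12861 km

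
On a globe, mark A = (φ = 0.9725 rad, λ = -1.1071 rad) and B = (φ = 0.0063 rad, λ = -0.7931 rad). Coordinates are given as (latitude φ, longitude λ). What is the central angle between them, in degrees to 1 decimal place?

57.3°

With latitudes φ₁ = 55.720°, φ₂ = 0.361° and longitude difference Δλ = 17.991°:
cos c = sin φ₁ sin φ₂ + cos φ₁ cos φ₂ cos Δλ = (0.8263)(0.0063) + (0.5632)(1.0000)(0.9511) = 0.54089,
so c = arccos(0.54089) = 0.99930 rad.
So the angular separation is 57.3°.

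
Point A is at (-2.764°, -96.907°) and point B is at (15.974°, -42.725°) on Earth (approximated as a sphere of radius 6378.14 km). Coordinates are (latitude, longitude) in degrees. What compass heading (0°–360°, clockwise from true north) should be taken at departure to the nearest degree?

69°

Δλ = 54.182° = 0.9457 rad.
y = sin Δλ · cos φ₂ = (0.8109)(0.9614) = 0.7796
x = cos φ₁ sin φ₂ − sin φ₁ cos φ₂ cos Δλ = (0.9988)(0.2752) − (-0.0482)(0.9614)(0.5852) = 0.3020
θ = atan2(y, x) = 68.82°, so the bearing is 69°.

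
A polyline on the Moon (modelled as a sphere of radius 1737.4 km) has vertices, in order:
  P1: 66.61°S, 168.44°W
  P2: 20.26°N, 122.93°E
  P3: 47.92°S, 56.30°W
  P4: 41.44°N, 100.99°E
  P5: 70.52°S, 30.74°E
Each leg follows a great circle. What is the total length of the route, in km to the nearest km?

16319 km

Leg P1→P2: central angle 1.7539 rad, distance 3047.3 km.
Leg P2→P3: central angle 2.6587 rad, distance 4619.2 km.
Leg P3→P4: central angle 2.8393 rad, distance 4933.0 km.
Leg P4→P5: central angle 2.1406 rad, distance 3719.1 km.
Total: 3047.3 + 4619.2 + 4933.0 + 3719.1 ≈ 16319 km.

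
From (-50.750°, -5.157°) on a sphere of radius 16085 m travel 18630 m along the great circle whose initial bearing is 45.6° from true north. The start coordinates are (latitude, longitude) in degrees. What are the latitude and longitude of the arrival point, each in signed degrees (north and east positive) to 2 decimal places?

5.45°, 35.95°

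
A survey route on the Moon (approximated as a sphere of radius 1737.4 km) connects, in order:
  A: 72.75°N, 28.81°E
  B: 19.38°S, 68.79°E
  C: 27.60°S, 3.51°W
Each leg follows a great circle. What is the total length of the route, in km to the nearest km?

4907 km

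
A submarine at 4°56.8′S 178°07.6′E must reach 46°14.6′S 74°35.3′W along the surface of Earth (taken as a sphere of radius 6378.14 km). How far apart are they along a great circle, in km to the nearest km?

10930 km

With latitudes φ₁ = -4.947°, φ₂ = -46.243° and longitude difference Δλ = 107.285°:
cos c = sin φ₁ sin φ₂ + cos φ₁ cos φ₂ cos Δλ = (-0.0862)(-0.7223) + (0.9963)(0.6916)(-0.2971) = -0.14244,
so c = arccos(-0.14244) = 1.71373 rad.
Distance = R·c = 6378.14 × 1.7137 ≈ 10930 km.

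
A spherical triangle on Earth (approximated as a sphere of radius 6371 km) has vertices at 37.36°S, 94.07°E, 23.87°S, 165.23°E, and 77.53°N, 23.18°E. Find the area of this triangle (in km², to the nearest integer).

84949292 km²

Side lengths (central angles): a = 2.1541, b = 2.1369, c = 1.0698 rad; semiperimeter s = 2.6804.
By l'Huilier's theorem, tan(E/4) = √[tan(s/2) tan((s−a)/2) tan((s−b)/2) tan((s−c)/2)], giving spherical excess E = 2.0929 rad.
Area = E·R² = 2.0929 × (6371)² ≈ 84949292 km².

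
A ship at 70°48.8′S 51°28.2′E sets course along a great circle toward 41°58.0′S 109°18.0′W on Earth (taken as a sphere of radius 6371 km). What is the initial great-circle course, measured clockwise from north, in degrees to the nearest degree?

With φ₁ = -1.2359, φ₂ = -0.7325, Δλ = -2.8060 rad, the forward-azimuth formula gives
θ = atan2( sin Δλ cos φ₂ , cos φ₁ sin φ₂ − sin φ₁ cos φ₂ cos Δλ ) = atan2(-0.2449, -0.8828) = -164.50°.
Adding 360° brings this into [0°, 360°): 196°.

196°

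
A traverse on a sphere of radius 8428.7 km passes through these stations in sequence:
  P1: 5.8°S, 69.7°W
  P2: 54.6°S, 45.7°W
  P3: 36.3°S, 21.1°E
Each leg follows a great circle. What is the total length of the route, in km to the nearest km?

14813 km

Leg P1→P2: central angle 0.9162 rad, distance 7722.1 km.
Leg P2→P3: central angle 0.8413 rad, distance 7091.2 km.
Total: 7722.1 + 7091.2 ≈ 14813 km.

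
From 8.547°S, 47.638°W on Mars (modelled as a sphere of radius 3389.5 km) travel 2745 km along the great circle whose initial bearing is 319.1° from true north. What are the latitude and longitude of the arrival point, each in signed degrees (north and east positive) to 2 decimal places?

26.03°, -79.49°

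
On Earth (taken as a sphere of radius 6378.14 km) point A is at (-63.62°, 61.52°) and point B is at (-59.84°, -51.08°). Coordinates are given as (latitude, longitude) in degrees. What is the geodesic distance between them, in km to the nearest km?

In radians: φ₁ = -1.1104, φ₂ = -1.0444, Δλ = -112.600° = -1.9652 rad.
Haversine: a = sin²(Δφ/2) + cos φ₁ cos φ₂ sin²(Δλ/2) = 0.0011 + (0.4443)(0.5024)(0.6921) = 0.15560.
Central angle c = 2·arcsin(√a) = 0.81096 rad.
Distance = R·c = 6378.14 × 0.8110 ≈ 5172 km.

5172 km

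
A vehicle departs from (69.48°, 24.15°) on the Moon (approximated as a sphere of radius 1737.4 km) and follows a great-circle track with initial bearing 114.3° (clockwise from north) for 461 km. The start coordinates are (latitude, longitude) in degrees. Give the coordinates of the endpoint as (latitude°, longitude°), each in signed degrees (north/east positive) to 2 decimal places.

59.99°, 52.70°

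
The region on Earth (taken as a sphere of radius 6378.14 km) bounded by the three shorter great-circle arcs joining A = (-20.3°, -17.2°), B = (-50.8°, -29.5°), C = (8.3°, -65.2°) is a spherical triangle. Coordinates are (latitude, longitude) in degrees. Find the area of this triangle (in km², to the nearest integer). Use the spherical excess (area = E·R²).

Side lengths (central angles): a = 1.1636, b = 0.9632, c = 0.5586 rad; semiperimeter s = 1.3427.
By l'Huilier's theorem, tan(E/4) = √[tan(s/2) tan((s−a)/2) tan((s−b)/2) tan((s−c)/2)], giving spherical excess E = 0.3004 rad.
Area = E·R² = 0.3004 × (6378.14)² ≈ 12222418 km².

12222418 km²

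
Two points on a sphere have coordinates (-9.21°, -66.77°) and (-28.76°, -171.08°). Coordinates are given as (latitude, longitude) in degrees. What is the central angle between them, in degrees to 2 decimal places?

Let φ₁ = -0.1607 rad, φ₂ = -0.5020 rad, and Δλ = -1.8206 rad.
cos c = sin φ₁ sin φ₂ + cos φ₁ cos φ₂ cos Δλ = (-0.1601)(-0.4811) + (0.9871)(0.8766)(-0.2472) = -0.13688,
so c = arccos(-0.13688) = 1.70810 rad.
So the angular separation is 97.87°.

97.87°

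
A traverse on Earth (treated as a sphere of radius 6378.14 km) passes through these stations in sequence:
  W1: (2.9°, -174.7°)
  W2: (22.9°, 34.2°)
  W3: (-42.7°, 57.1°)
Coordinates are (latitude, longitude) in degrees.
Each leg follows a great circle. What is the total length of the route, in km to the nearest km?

23456 km

Leg W1→W2: central angle 2.4747 rad, distance 15784.0 km.
Leg W2→W3: central angle 1.2028 rad, distance 7671.6 km.
Total: 15784.0 + 7671.6 ≈ 23456 km.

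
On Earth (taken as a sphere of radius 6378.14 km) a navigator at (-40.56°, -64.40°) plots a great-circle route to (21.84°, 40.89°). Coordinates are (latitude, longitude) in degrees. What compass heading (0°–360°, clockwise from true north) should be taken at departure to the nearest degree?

82°

Δλ = 105.290° = 1.8377 rad.
y = sin Δλ · cos φ₂ = (0.9646)(0.9282) = 0.8954
x = cos φ₁ sin φ₂ − sin φ₁ cos φ₂ cos Δλ = (0.7597)(0.3720) − (-0.6502)(0.9282)(-0.2637) = 0.1235
θ = atan2(y, x) = 82.15°, so the bearing is 82°.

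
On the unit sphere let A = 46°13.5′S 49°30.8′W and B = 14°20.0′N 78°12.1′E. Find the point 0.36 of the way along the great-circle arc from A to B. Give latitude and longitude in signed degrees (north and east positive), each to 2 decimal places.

Central angle δ = 2.2004 rad. Interpolating on the sphere with fraction f = 0.36:
P = [sin((1−f)δ)·A + sin(fδ)·B] / sin δ = 1.2209·A + 0.8807·B in Cartesian coordinates,
giving P = (0.7229, 0.1929, -0.6635), i.e. latitude -41.57°, longitude 14.94°.

-41.57°, 14.94°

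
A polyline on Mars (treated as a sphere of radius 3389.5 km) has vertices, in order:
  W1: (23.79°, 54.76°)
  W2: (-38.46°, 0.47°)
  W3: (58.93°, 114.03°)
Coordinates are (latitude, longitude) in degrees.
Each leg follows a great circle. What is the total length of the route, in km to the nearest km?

12680 km

Leg W1→W2: central angle 1.4027 rad, distance 4754.4 km.
Leg W2→W3: central angle 2.3382 rad, distance 7925.3 km.
Total: 4754.4 + 7925.3 ≈ 12680 km.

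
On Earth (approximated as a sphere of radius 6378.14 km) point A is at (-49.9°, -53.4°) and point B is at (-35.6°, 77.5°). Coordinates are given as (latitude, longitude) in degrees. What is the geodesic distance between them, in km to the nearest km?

Let φ₁ = -0.8709 rad, φ₂ = -0.6213 rad, and Δλ = 2.2846 rad.
Haversine: a = sin²(Δφ/2) + cos φ₁ cos φ₂ sin²(Δλ/2) = 0.0155 + (0.6441)(0.8131)(0.8274) = 0.44882.
Central angle c = 2·arcsin(√a) = 1.46825 rad.
Distance = R·c = 6378.14 × 1.4683 ≈ 9365 km.

9365 km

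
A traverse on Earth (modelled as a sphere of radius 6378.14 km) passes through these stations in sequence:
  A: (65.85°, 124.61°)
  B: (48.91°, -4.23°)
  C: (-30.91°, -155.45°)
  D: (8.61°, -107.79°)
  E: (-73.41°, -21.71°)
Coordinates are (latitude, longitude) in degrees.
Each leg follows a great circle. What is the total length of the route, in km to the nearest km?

Leg A→B: central angle 1.0250 rad, distance 6537.8 km.
Leg B→C: central angle 2.6496 rad, distance 16899.6 km.
Leg C→D: central angle 1.0536 rad, distance 6719.9 km.
Leg D→E: central angle 1.6953 rad, distance 10812.8 km.
Total: 6537.8 + 16899.6 + 6719.9 + 10812.8 ≈ 40970 km.

40970 km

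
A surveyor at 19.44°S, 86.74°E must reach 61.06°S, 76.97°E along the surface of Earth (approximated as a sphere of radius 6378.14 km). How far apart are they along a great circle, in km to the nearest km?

4696 km

In radians: φ₁ = -0.3393, φ₂ = -1.0657, Δλ = -9.770° = -0.1705 rad.
cos c = sin φ₁ sin φ₂ + cos φ₁ cos φ₂ cos Δλ = (-0.3328)(-0.8751) + (0.9430)(0.4839)(0.9855) = 0.74095,
so c = arccos(0.74095) = 0.73631 rad.
Distance = R·c = 6378.14 × 0.7363 ≈ 4696 km.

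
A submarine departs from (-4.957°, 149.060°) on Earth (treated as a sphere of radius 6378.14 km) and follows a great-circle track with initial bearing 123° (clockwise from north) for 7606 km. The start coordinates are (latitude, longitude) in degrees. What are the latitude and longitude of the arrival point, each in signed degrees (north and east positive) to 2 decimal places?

Angular distance δ = d/R = 7606/6378.14 = 1.19251 rad; initial bearing θ = 2.1468 rad.
sin φ₂ = sin φ₁ cos δ + cos φ₁ sin δ cos θ = (-0.0864)(0.3693) + (0.9963)(0.9293)(-0.5446) = -0.5362, so φ₂ = -32.42°.
Δλ = atan2(sin θ sin δ cos φ₁, cos δ − sin φ₁ sin φ₂) = atan2(0.7765, 0.3230) = 67.413°.
λ₂ = 149.060° + 67.413° = 216.47° → -143.53° after wrapping to (−180°, 180°].

-32.42°, -143.53°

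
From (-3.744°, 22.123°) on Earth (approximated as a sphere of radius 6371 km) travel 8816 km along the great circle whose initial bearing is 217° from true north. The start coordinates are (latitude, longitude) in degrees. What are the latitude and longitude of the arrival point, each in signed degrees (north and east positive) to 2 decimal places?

Angular distance δ = d/R = 8816/6371 = 1.38377 rad; initial bearing θ = 3.7874 rad.
sin φ₂ = sin φ₁ cos δ + cos φ₁ sin δ cos θ = (-0.0653)(0.1859) + (0.9979)(0.9826)(-0.7986) = -0.7952, so φ₂ = -52.67°.
Δλ = atan2(sin θ sin δ cos φ₁, cos δ − sin φ₁ sin φ₂) = atan2(-0.5901, 0.1340) = -77.204°.
λ₂ = 22.123° − 77.204° = -55.08°.

-52.67°, -55.08°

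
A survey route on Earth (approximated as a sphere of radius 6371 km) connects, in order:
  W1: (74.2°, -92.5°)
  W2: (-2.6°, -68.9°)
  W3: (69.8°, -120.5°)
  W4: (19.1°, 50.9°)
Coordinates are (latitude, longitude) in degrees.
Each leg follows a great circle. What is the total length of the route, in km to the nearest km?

27703 km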